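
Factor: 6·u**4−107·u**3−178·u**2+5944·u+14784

Among the possible rational roots, u = −11/2 is a root, so (2·u+11) is a factor; dividing leaves 3·u**3−70·u**2+296·u+1344.
Next, u = 12 is a root, so (u−12) is a factor; dividing leaves 3·u**2−34·u−112.
The remaining quadratic factors as (3·u+8)(u−14).

(2·u+11)·(3·u+8)·(u−12)·(u−14)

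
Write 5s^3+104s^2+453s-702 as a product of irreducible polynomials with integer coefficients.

Trying the rational-root candidates, s = 6/5 is a root, giving the factor (5s-6) and quotient s^2+22s+117.
The remaining quadratic factors as (s+13)(s+9).

(5s-6)(s+13)(s+9)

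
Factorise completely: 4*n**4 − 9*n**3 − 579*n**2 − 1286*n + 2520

Trying the rational-root candidates, n = 5/4 is a root, so (4*n − 5) is a factor; dividing leaves n**3 − n**2 − 146*n − 504.
Continuing, n = −9 is a root, so (n + 9) is a factor; dividing leaves n**2 − 10*n − 56.
The remaining quadratic factors as (n + 4)(n − 14).

(4*n − 5)*(n + 4)*(n + 9)*(n − 14)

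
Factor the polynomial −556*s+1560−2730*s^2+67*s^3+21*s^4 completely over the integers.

(3*s−2)*(7*s+6)*(s+13)*(s−10)

Testing divisors of the constant over divisors of the leading coefficient, s = −6/7 is a root, so (7*s+6) is a factor; dividing leaves 3*s^3+7*s^2−396*s+260.
Next, s = 10 is a root, so (s−10) divides it; the quotient is 3*s^2+37*s−26.
The remaining quadratic factors as (3*s−2)(s+13).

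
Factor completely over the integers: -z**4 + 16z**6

Factor out z**4 first: what remains is 16z**2 - 1.
Recognize a difference of squares with the parts 4z and 1.

z**4(4z + 1)(4z - 1)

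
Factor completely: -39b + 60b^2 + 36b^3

Pull out the common factor 3b, then factor the remaining trinomial.

3b(2b - 1)(6b + 13)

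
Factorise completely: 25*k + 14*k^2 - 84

(2*k + 7)*(7*k - 12)

Need a pair with product 14·(-84) = -1176 and sum 25: that's 49 and -24.
Split the middle term: 14*k^2 + 49*k - 24*k - 84 = 7*k*(2*k + 7) - 12*(2*k + 7).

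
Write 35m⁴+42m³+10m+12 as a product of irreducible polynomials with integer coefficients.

(5m+6)(7m³+2)

Group as (35m⁴+10m) + (42m³+12) = 5m(7m³+2) + 6(7m³+2).
Both groups share the factor (7m³+2).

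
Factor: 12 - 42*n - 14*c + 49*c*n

Group as (49*c*n - 14*c) + (-42*n + 12) = 7*c*(7*n - 2) - 6*(7*n - 2).
Both groups share the factor (7*n - 2).

(7*c - 6)*(7*n - 2)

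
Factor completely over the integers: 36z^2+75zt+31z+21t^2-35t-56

Group: 4z(9z+3t-8) + (7t+7)(9z+3t-8); both groups contain (9z+3t-8).

(9z+3t-8)(4z+7t+7)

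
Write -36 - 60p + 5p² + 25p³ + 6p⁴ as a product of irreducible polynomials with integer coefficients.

(2p - 3)(3p + 2)(p + 2)(p + 3)

By the rational root theorem, p = -2/3 is a root, so (3p + 2) is a factor; dividing leaves 2p³ + 7p² - 3p - 18.
Continuing, p = 3/2 is a root, so (2p - 3) is a factor; dividing leaves p² + 5p + 6.
The remaining quadratic factors as (p + 3)(p + 2).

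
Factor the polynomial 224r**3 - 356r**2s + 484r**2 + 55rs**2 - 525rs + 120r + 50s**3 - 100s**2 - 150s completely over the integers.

(4r - 5s)(7r + 2s + 2)(8r - 5s + 15)

Group: 7r(32r**2 - 60rs + 60r + 25s**2 - 75s) + (2s + 2)(32r**2 - 60rs + 60r + 25s**2 - 75s); both groups contain (32r**2 - 60rs + 60r + 25s**2 - 75s), so (7r + 2s + 2) is a factor with cofactor 32r**2 - 60rs + 60r + 25s**2 - 75s.
The cofactor groups again: 32r**2 - 60rs + 60r + 25s**2 - 75s = 4r(8r - 5s + 15) - 5s(8r - 5s + 15); both groups contain (8r - 5s + 15), giving (4r - 5s)(8r - 5s + 15).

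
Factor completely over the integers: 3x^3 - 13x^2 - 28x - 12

(3x + 2)(x + 1)(x - 6)

By the rational root theorem, x = -2/3 is a root, so (3x + 2) divides it; the quotient is x^2 - 5x - 6.
The remaining quadratic factors as (x - 6)(x + 1).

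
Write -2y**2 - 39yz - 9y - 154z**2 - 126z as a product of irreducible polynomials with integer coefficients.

Group: -y(2y + 11z + 9) - 14z(2y + 11z + 9); both groups contain (2y + 11z + 9).

-(2y + 11z + 9)(y + 14z)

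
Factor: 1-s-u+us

(s-1)(u-1)

Group as (us-u) + (-s+1) = u(s-1) - (s-1).
Both groups share the factor (s-1).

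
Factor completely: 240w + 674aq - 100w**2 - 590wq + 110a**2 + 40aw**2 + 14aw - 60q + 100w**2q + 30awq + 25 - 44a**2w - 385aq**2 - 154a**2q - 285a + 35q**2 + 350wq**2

Group: 11a(-4aw - 14aq + 10a - 10wq + 10w - 35q**2 + 60q - 25) + (-10w - 1)(-4aw - 14aq + 10a - 10wq + 10w - 35q**2 + 60q - 25); both groups contain (-4aw - 14aq + 10a - 10wq + 10w - 35q**2 + 60q - 25), so (11a - 10w - 1) is a factor with cofactor -4aw - 14aq + 10a - 10wq + 10w - 35q**2 + 60q - 25.
The cofactor groups again: -4aw - 14aq + 10a - 10wq + 10w - 35q**2 + 60q - 25 = -2a(2w + 7q - 5) + (-5q + 5)(2w + 7q - 5); both groups contain (2w + 7q - 5), giving -(2a + 5q - 5)(2w + 7q - 5).

-(11a - 10w - 1)(2a + 5q - 5)(2w + 7q - 5)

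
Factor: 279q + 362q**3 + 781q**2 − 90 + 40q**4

By the rational root theorem, q = −5/2 is a root, so (2q + 5) is a factor; dividing leaves 20q**3 + 131q**2 + 63q − 18.
Then q = 1/5 is a root, so (5q − 1) is a factor; dividing leaves 4q**2 + 27q + 18.
The remaining quadratic factors as (q + 6)(4q + 3).

(2q + 5)(4q + 3)(5q − 1)(q + 6)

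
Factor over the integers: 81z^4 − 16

(3z + 2)(3z − 2)(9z^2 + 4)

Write as (9z^2)² − (4)², then factor 9z^2 − 4 once more.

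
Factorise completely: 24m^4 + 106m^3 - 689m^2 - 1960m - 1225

(4m + 5)(6m + 7)(m + 7)(m - 5)

Testing divisors of the constant over divisors of the leading coefficient, m = -5/4 is a root, so (4m + 5) divides it; the quotient is 6m^3 + 19m^2 - 196m - 245.
Then m = -7/6 is a root, giving the factor (6m + 7) and quotient m^2 + 2m - 35.
The remaining quadratic factors as (m + 7)(m - 5).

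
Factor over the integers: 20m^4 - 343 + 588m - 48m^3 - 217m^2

By the rational root theorem, m = 7/5 is a root, so (5m - 7) is a factor; dividing leaves 4m^3 - 4m^2 - 49m + 49.
Then m = -7/2 is a root, giving the factor (2m + 7) and quotient 2m^2 - 9m + 7.
The remaining quadratic factors as (2m - 7)(m - 1).

(2m + 7)(2m - 7)(5m - 7)(m - 1)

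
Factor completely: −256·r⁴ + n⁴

(n)⁴ − (4·r)⁴ = ((n)² − (4·r)²)((n)² + (4·r)²); the first factor splits again, the second (n² + 16·r²) is irreducible.

(n + 4·r)·(n − 4·r)·(n² + 16·r²)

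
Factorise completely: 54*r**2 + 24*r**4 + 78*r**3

Pull out the common factor 6*r**2, then factor the remaining trinomial.

6*r**2*(4*r + 9)*(r + 1)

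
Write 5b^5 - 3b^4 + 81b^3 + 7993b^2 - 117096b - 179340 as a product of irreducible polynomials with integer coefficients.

By the rational root theorem, b = -14 is a root, so (b + 14) divides it; the quotient is 5b^4 - 73b^3 + 1103b^2 - 7449b - 12810.
Next, b = -7/5 is a root, giving the factor (5b + 7) and quotient b^3 - 16b^2 + 243b - 1830.
Next, b = 10 is a root, giving the factor (b - 10) and quotient b^2 - 6b + 183.
The quadratic b^2 - 6b + 183 has discriminant -696 < 0 and is irreducible over ℤ.

(5b + 7)(b + 14)(b - 10)(b^2 - 6b + 183)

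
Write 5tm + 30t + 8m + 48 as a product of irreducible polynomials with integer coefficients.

(5t + 8)(m + 6)

Group as (5tm + 30t) + (8m + 48) = 5t(m + 6) + 8(m + 6).
Both groups share the factor (m + 6).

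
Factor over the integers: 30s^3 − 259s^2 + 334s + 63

Trying the rational-root candidates, s = 7 is a root, so (s − 7) divides it; the quotient is 30s^2 − 49s − 9.
The remaining quadratic factors as (5s − 9)(6s + 1).

(5s − 9)(6s + 1)(s − 7)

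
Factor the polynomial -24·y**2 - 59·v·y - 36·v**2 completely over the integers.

-(4·v + 3·y)·(9·v + 8·y)

Group: -4·v·(9·v + 8·y) - 3·y·(9·v + 8·y); both groups contain (9·v + 8·y).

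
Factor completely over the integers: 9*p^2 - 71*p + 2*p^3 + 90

(2*p - 5)*(p + 9)*(p - 2)

By the rational root theorem, p = 5/2 is a root, giving the factor (2*p - 5) and quotient p^2 + 7*p - 18.
The remaining quadratic factors as (p + 9)(p - 2).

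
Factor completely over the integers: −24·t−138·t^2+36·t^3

Pull out the common factor 6·t, then factor the remaining trinomial.

6·t·(6·t+1)·(t−4)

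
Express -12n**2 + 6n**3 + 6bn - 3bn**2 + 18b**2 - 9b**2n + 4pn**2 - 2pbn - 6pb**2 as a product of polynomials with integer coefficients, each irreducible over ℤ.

-(3b - 2n)(2p + 3n - 6)(b + n)

Group: 2p(-3b**2 - bn + 2n**2) + (3n - 6)(-3b**2 - bn + 2n**2); both groups contain (-3b**2 - bn + 2n**2), so (2p + 3n - 6) is a factor with cofactor -3b**2 - bn + 2n**2.
The cofactor groups again: -3b**2 - bn + 2n**2 = -b(3b - 2n) - n(3b - 2n); both groups contain (3b - 2n), giving -(b + n)(3b - 2n).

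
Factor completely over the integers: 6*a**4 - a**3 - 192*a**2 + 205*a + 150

Trying the rational-root candidates, a = 5 is a root, so (a - 5) is a factor; dividing leaves 6*a**3 + 29*a**2 - 47*a - 30.
Continuing, a = 5/3 is a root, so (3*a - 5) is a factor; dividing leaves 2*a**2 + 13*a + 6.
The remaining quadratic factors as (2*a + 1)(a + 6).

(2*a + 1)*(3*a - 5)*(a + 6)*(a - 5)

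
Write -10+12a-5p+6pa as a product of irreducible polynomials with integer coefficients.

Group as (6pa-5p) + (12a-10) = p(6a-5) + 2(6a-5).
Both groups share the factor (6a-5).

(6a-5)(p+2)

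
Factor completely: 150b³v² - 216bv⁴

6bv²(5b + 6v)(5b - 6v)

Every term has a factor of 6bv². Then 25b² - 36v² = (5b)² − (6v)².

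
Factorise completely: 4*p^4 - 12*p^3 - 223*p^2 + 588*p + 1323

(2*p + 3)*(2*p - 9)*(p + 7)*(p - 7)

Among the possible rational roots, p = 7 is a root, so (p - 7) divides it; the quotient is 4*p^3 + 16*p^2 - 111*p - 189.
Next, p = 9/2 is a root, so (2*p - 9) divides it; the quotient is 2*p^2 + 17*p + 21.
The remaining quadratic factors as (p + 7)(2*p + 3).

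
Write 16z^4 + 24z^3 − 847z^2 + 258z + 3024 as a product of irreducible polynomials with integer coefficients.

(4z + 7)(4z − 9)(z + 8)(z − 6)

Trying the rational-root candidates, z = 6 is a root, giving the factor (z − 6) and quotient 16z^3 + 120z^2 − 127z − 504.
Then z = 9/4 is a root, so (4z − 9) divides it; the quotient is 4z^2 + 39z + 56.
The remaining quadratic factors as (4z + 7)(z + 8).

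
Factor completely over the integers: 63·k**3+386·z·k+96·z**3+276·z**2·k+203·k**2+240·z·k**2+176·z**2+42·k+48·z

Group: 6·z·(16·z**2+22·z·k+24·z+7·k**2+21·k) + (9·k+2)·(16·z**2+22·z·k+24·z+7·k**2+21·k); both groups contain (16·z**2+22·z·k+24·z+7·k**2+21·k), so (6·z+9·k+2) is a factor with cofactor 16·z**2+22·z·k+24·z+7·k**2+21·k.
The cofactor groups again: 16·z**2+22·z·k+24·z+7·k**2+21·k = 2·z·(8·z+7·k) + (k+3)·(8·z+7·k); both groups contain (8·z+7·k), giving (2·z+k+3)·(8·z+7·k).

(8·z+7·k)·(6·z+9·k+2)·(2·z+k+3)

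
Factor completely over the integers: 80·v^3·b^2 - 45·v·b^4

Factor out 5·v·b^2, leaving 16·v^2 - 9·b^2, which is a difference of two squares.

5·b^2·v·(4·v - 3·b)·(4·v + 3·b)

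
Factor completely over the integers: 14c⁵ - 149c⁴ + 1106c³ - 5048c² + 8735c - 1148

Testing divisors of the constant over divisors of the leading coefficient, c = 4 is a root, giving the factor (c - 4) and quotient 14c⁴ - 93c³ + 734c² - 2112c + 287.
Next, c = 1/7 is a root, so (7c - 1) divides it; the quotient is 2c³ - 13c² + 103c - 287.
Next, c = 7/2 is a root, giving the factor (2c - 7) and quotient c² - 3c + 41.
The quadratic c² - 3c + 41 has discriminant -155 < 0 and is irreducible over ℤ.

(2c - 7)(7c - 1)(c - 4)(c² - 3c + 41)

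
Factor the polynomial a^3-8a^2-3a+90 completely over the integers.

Among the possible rational roots, a = 5 is a root, so (a-5) is a factor; dividing leaves a^2-3a-18.
The remaining quadratic factors as (a+3)(a-6).

(a+3)(a-5)(a-6)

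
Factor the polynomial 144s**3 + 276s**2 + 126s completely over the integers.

6s(4s + 3)(6s + 7)

Pull out the common factor 6s, then factor the remaining trinomial.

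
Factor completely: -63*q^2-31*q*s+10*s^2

Group: -7*q*(9*q-2*s) - 5*s*(9*q-2*s); both groups contain (9*q-2*s).

-(7*q+5*s)*(9*q-2*s)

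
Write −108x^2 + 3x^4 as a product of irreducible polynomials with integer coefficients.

3x^2(x + 6)(x − 6)

Pull out the common factor 3x^2; x^2 − 36 is a difference of squares.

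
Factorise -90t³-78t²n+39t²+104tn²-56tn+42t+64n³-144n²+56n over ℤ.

-(2t-2n+1)(3t+4n)(15t+8n-14)

Group: 2t(-45t²-84tn+42t-32n²+56n) + (-2n+1)(-45t²-84tn+42t-32n²+56n); both groups contain (-45t²-84tn+42t-32n²+56n), so (2t-2n+1) is a factor with cofactor -45t²-84tn+42t-32n²+56n.
The cofactor groups again: -45t²-84tn+42t-32n²+56n = -15t(3t+4n) + (-8n+14)(3t+4n); both groups contain (3t+4n), giving -(15t+8n-14)(3t+4n).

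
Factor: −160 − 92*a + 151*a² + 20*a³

Trying the rational-root candidates, a = 5/4 is a root, so (4*a − 5) divides it; the quotient is 5*a² + 44*a + 32.
The remaining quadratic factors as (5*a + 4)(a + 8).

(4*a − 5)*(5*a + 4)*(a + 8)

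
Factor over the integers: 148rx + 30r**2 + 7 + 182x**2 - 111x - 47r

Group: 5r(6r + 14x - 1) + (13x - 7)(6r + 14x - 1); both groups contain (6r + 14x - 1).

(5r + 13x - 7)(6r + 14x - 1)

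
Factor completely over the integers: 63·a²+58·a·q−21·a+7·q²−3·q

Group: 9·a·(7·a+q) + (7·q−3)·(7·a+q); both groups contain (7·a+q).

(7·a+q)·(9·a+7·q−3)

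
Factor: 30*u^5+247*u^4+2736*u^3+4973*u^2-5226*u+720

(5*u-3)*(6*u-1)*(u+3)*(u^2+6*u+80)

Trying the rational-root candidates, u = 1/6 is a root, giving the factor (6*u-1) and quotient 5*u^4+42*u^3+463*u^2+906*u-720.
Next, u = -3 is a root, so (u+3) divides it; the quotient is 5*u^3+27*u^2+382*u-240.
Next, u = 3/5 is a root, giving the factor (5*u-3) and quotient u^2+6*u+80.
The quadratic u^2+6*u+80 has discriminant -284 < 0 and is irreducible over ℤ.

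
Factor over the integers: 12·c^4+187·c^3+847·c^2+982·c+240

(3·c+1)·(4·c+5)·(c+6)·(c+8)

By the rational root theorem, c = -5/4 is a root, so (4·c+5) divides it; the quotient is 3·c^3+43·c^2+158·c+48.
Then c = -1/3 is a root, so (3·c+1) is a factor; dividing leaves c^2+14·c+48.
The remaining quadratic factors as (c+8)(c+6).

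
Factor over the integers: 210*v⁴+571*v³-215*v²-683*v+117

By the rational root theorem, v = 1 is a root, so (v-1) divides it; the quotient is 210*v³+781*v²+566*v-117.
Continuing, v = -9/7 is a root, so (7*v+9) is a factor; dividing leaves 30*v²+73*v-13.
The remaining quadratic factors as (5*v+13)(6*v-1).

(5*v+13)*(6*v-1)*(7*v+9)*(v-1)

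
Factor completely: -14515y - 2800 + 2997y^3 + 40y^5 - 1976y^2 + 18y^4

(2y - 5)(4y + 7)(5y + 1)(y^2 + y + 80)

Trying the rational-root candidates, y = 5/2 is a root, so (2y - 5) is a factor; dividing leaves 20y^4 + 59y^3 + 1646y^2 + 3127y + 560.
Continuing, y = -1/5 is a root, so (5y + 1) is a factor; dividing leaves 4y^3 + 11y^2 + 327y + 560.
Then y = -7/4 is a root, so (4y + 7) is a factor; dividing leaves y^2 + y + 80.
The quadratic y^2 + y + 80 has discriminant -319 < 0 and is irreducible over ℤ.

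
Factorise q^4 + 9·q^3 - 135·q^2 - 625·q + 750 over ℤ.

(q + 15)·(q + 5)·(q - 1)·(q - 10)

Among the possible rational roots, q = 1 is a root, giving the factor (q - 1) and quotient q^3 + 10·q^2 - 125·q - 750.
Then q = -5 is a root, so (q + 5) divides it; the quotient is q^2 + 5·q - 150.
The remaining quadratic factors as (q - 10)(q + 15).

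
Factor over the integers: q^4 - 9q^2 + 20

(q + 2)(q - 2)(q^2 - 5)

Substitute u = q^2 to get a quadratic in u, then factor.
q^2 - 4 is a difference of squares.
q^2 - 5 is irreducible over ℤ (5 is not a perfect square).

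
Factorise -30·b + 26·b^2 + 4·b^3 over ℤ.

2·b·(2·b + 15)·(b - 1)

Pull out the common factor 2·b, then factor the remaining trinomial.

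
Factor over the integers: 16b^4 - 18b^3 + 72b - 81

(8b - 9)(2b^3 + 9)

Group as (16b^4 + 72b) + (-18b^3 - 81) = 8b(2b^3 + 9) - 9(2b^3 + 9).
Both groups share the factor (2b^3 + 9).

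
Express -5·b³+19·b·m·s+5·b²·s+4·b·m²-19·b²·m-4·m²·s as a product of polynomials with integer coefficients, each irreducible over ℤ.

-(5·b-m)·(b+4·m)·(b-s)

Group: b·(-5·b²-19·b·m+4·m²) - s·(-5·b²-19·b·m+4·m²); both groups contain (-5·b²-19·b·m+4·m²), so (b-s) is a factor with cofactor -5·b²-19·b·m+4·m².
The cofactor groups again: -5·b²-19·b·m+4·m² = -b·(5·b-m) - 4·m·(5·b-m); both groups contain (5·b-m), giving -(b+4·m)·(5·b-m).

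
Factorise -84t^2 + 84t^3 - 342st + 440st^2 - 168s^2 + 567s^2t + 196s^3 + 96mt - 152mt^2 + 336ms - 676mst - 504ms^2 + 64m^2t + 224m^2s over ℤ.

(4m - 7s - 6t + 6)(7s + 2t)(8m - 4s - 7t)

Group: 4m(56ms + 16mt - 28s^2 - 57st - 14t^2) + (-7s - 6t + 6)(56ms + 16mt - 28s^2 - 57st - 14t^2); both groups contain (56ms + 16mt - 28s^2 - 57st - 14t^2), so (4m - 7s - 6t + 6) is a factor with cofactor 56ms + 16mt - 28s^2 - 57st - 14t^2.
The cofactor groups again: 56ms + 16mt - 28s^2 - 57st - 14t^2 = 7s(8m - 4s - 7t) + 2t(8m - 4s - 7t); both groups contain (8m - 4s - 7t), giving (7s + 2t)(8m - 4s - 7t).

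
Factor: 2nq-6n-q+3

Group as (2nq-6n) + (-q+3) = 2n(q-3) - (q-3).
Both groups share the factor (q-3).

(2n-1)(q-3)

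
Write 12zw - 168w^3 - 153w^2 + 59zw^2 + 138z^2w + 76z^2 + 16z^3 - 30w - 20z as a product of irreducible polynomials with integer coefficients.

(8z - 7w - 2)(2z + 3w)(z + 8w + 5)

Group: z(16z^2 + 10zw - 4z - 21w^2 - 6w) + (8w + 5)(16z^2 + 10zw - 4z - 21w^2 - 6w); both groups contain (16z^2 + 10zw - 4z - 21w^2 - 6w), so (z + 8w + 5) is a factor with cofactor 16z^2 + 10zw - 4z - 21w^2 - 6w.
The cofactor groups again: 16z^2 + 10zw - 4z - 21w^2 - 6w = 8z(2z + 3w) + (-7w - 2)(2z + 3w); both groups contain (2z + 3w), giving (8z - 7w - 2)(2z + 3w).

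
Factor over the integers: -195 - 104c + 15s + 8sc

Group as (8sc + 15s) + (-104c - 195) = s(8c + 15) - 13(8c + 15).
Both groups share the factor (8c + 15).

(8c + 15)(s - 13)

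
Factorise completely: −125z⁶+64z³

Every term has a factor of z³; factoring it out leaves −125z³+64.
Recognize a difference of cubes with the parts 4 and 5z.

−z³(5z−4)(25z²+20z+16)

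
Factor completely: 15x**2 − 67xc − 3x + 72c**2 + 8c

(3x − 8c)(5x − 9c − 1)

Group: 5x(3x − 8c) + (−9c − 1)(3x − 8c); both groups contain (3x − 8c).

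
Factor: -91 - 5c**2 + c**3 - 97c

(c + 1)(c + 7)(c - 13)

Testing divisors of the constant over divisors of the leading coefficient, c = -1 is a root, so (c + 1) is a factor; dividing leaves c**2 - 6c - 91.
The remaining quadratic factors as (c + 7)(c - 13).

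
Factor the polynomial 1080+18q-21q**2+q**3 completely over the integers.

(q+6)(q-12)(q-15)

Testing divisors of the constant over divisors of the leading coefficient, q = -6 is a root, so (q+6) divides it; the quotient is q**2-27q+180.
The remaining quadratic factors as (q-15)(q-12).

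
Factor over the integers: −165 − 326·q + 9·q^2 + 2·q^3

Trying the rational-root candidates, q = −15 is a root, so (q + 15) divides it; the quotient is 2·q^2 − 21·q − 11.
The remaining quadratic factors as (q − 11)(2·q + 1).

(2·q + 1)·(q + 15)·(q − 11)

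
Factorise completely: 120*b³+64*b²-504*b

8*b*(3*b+7)*(5*b-9)

Pull out the common factor 8*b, then factor the remaining trinomial.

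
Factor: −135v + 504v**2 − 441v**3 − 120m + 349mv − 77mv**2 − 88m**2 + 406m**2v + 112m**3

Group: 7m(16m**2 + 74mv − 24m + 63v**2 − 27v) + (−7v + 5)(16m**2 + 74mv − 24m + 63v**2 − 27v); both groups contain (16m**2 + 74mv − 24m + 63v**2 − 27v), so (7m − 7v + 5) is a factor with cofactor 16m**2 + 74mv − 24m + 63v**2 − 27v.
The cofactor groups again: 16m**2 + 74mv − 24m + 63v**2 − 27v = 2m(8m + 9v) + (7v − 3)(8m + 9v); both groups contain (8m + 9v), giving (2m + 7v − 3)(8m + 9v).

(2m + 7v − 3)(7m − 7v + 5)(8m + 9v)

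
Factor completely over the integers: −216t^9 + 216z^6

Pull out the common factor 216, leaving −t^9 + z^6.
Recognize a difference of cubes with the parts z^2 and t^3.

−216(t^3 − z^2)(t^6 + t^3z^2 + z^4)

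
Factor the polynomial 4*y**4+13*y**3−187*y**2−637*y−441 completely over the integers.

(4*y+9)*(y+1)*(y+7)*(y−7)

Trying the rational-root candidates, y = −7 is a root, so (y+7) divides it; the quotient is 4*y**3−15*y**2−82*y−63.
Then y = 7 is a root, so (y−7) is a factor; dividing leaves 4*y**2+13*y+9.
The remaining quadratic factors as (y+1)(4*y+9).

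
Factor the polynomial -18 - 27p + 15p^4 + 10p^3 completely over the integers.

Group as (15p^4 - 27p) + (10p^3 - 18) = 3p(5p^3 - 9) + 2(5p^3 - 9).
Both groups share the factor (5p^3 - 9).

(3p + 2)(5p^3 - 9)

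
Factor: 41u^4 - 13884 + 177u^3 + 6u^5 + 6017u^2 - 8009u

(6u - 13)(u + 1)(u + 12)(u^2 - 4u + 89)

By the rational root theorem, u = -1 is a root, giving the factor (u + 1) and quotient 6u^4 + 35u^3 + 142u^2 + 5875u - 13884.
Then u = -12 is a root, so (u + 12) is a factor; dividing leaves 6u^3 - 37u^2 + 586u - 1157.
Then u = 13/6 is a root, so (6u - 13) divides it; the quotient is u^2 - 4u + 89.
The quadratic u^2 - 4u + 89 has discriminant -340 < 0 and is irreducible over ℤ.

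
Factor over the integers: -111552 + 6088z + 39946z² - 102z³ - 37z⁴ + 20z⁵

(4z + 7)(5z - 8)(z + 12)(z² - 14z + 166)

Trying the rational-root candidates, z = 8/5 is a root, so (5z - 8) is a factor; dividing leaves 4z⁴ - z³ - 22z² + 7954z + 13944.
Continuing, z = -7/4 is a root, so (4z + 7) divides it; the quotient is z³ - 2z² - 2z + 1992.
Next, z = -12 is a root, so (z + 12) is a factor; dividing leaves z² - 14z + 166.
The quadratic z² - 14z + 166 has discriminant -468 < 0 and is irreducible over ℤ.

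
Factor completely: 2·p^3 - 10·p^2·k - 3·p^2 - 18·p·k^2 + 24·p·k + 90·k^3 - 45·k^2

Group: 2·p·(p^2 - 8·p·k + 15·k^2) + (6·k - 3)·(p^2 - 8·p·k + 15·k^2); both groups contain (p^2 - 8·p·k + 15·k^2), so (2·p + 6·k - 3) is a factor with cofactor p^2 - 8·p·k + 15·k^2.
The cofactor groups again: p^2 - 8·p·k + 15·k^2 = p·(p - 3·k) - 5·k·(p - 3·k); both groups contain (p - 3·k), giving (p - 5·k)·(p - 3·k).

(p - 3·k)·(p - 5·k)·(2·p + 6·k - 3)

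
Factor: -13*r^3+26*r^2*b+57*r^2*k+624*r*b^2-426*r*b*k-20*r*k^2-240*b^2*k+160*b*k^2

Group: 13*r*(-r^2+2*r*b+4*r*k+48*b^2-32*b*k) - 5*k*(-r^2+2*r*b+4*r*k+48*b^2-32*b*k); both groups contain (-r^2+2*r*b+4*r*k+48*b^2-32*b*k), so (13*r-5*k) is a factor with cofactor -r^2+2*r*b+4*r*k+48*b^2-32*b*k.
The cofactor groups again: -r^2+2*r*b+4*r*k+48*b^2-32*b*k = -r*(r-8*b) + (-6*b+4*k)*(r-8*b); both groups contain (r-8*b), giving -(r+6*b-4*k)*(r-8*b).

-(13*r-5*k)*(r-8*b)*(r+6*b-4*k)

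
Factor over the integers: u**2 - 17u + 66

Two integers with product 66 and sum -17 are -6 and -11.

(u - 11)(u - 6)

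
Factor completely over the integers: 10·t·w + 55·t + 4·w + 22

(2·w + 11)·(5·t + 2)

Group as (10·t·w + 55·t) + (4·w + 22) = 5·t·(2·w + 11) + 2·(2·w + 11).
Both groups share the factor (2·w + 11).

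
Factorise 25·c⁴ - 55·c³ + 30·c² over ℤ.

Pull out the common factor 5·c², then factor the remaining trinomial.

5·c²·(5·c - 6)·(c - 1)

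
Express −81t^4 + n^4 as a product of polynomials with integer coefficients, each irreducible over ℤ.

Difference of squares twice: with A = n and B = 3t, A⁴ − B⁴ = (A² − B²)(A² + B²), and A² − B² factors again.

(n + 3t)(n − 3t)(n^2 + 9t^2)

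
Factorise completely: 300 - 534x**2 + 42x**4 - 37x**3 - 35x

Testing divisors of the constant over divisors of the leading coefficient, x = -3 is a root, so (x + 3) divides it; the quotient is 42x**3 - 163x**2 - 45x + 100.
Continuing, x = 5/7 is a root, so (7x - 5) is a factor; dividing leaves 6x**2 - 19x - 20.
The remaining quadratic factors as (6x + 5)(x - 4).

(6x + 5)(7x - 5)(x + 3)(x - 4)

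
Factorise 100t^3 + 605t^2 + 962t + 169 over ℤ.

Trying the rational-root candidates, t = -1/5 is a root, so (5t + 1) is a factor; dividing leaves 20t^2 + 117t + 169.
The remaining quadratic factors as (5t + 13)(4t + 13).

(4t + 13)(5t + 1)(5t + 13)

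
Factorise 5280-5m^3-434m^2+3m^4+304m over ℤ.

Testing divisors of the constant over divisors of the leading coefficient, m = -11 is a root, so (m+11) is a factor; dividing leaves 3m^3-38m^2-16m+480.
Then m = 4 is a root, so (m-4) divides it; the quotient is 3m^2-26m-120.
The remaining quadratic factors as (m-12)(3m+10).

(3m+10)(m+11)(m-12)(m-4)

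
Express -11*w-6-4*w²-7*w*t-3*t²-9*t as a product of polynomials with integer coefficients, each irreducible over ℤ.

-(4*w+3*t+3)*(w+t+2)

Group: -4*w*(w+t+2) + (-3*t-3)*(w+t+2); both groups contain (w+t+2).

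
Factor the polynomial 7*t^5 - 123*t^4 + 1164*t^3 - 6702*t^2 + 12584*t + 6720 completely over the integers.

(7*t + 3)*(t - 4)*(t - 8)*(t^2 - 6*t + 70)

By the rational root theorem, t = -3/7 is a root, so (7*t + 3) is a factor; dividing leaves t^4 - 18*t^3 + 174*t^2 - 1032*t + 2240.
Next, t = 4 is a root, so (t - 4) is a factor; dividing leaves t^3 - 14*t^2 + 118*t - 560.
Next, t = 8 is a root, so (t - 8) is a factor; dividing leaves t^2 - 6*t + 70.
The quadratic t^2 - 6*t + 70 has discriminant -244 < 0 and is irreducible over ℤ.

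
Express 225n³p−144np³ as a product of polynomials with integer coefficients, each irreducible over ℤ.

Pull out the common factor 9np; 25n²−16p² is a difference of squares.

9np(5n+4p)(5n−4p)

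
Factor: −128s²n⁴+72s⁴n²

Factor out 8s²n², leaving 9s²−16n², which is a difference of two squares.

8n²s²(3s−4n)(3s+4n)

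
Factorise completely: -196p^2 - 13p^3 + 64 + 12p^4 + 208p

Testing divisors of the constant over divisors of the leading coefficient, p = 4/3 is a root, giving the factor (3p - 4) and quotient 4p^3 + p^2 - 64p - 16.
Then p = 4 is a root, so (p - 4) is a factor; dividing leaves 4p^2 + 17p + 4.
The remaining quadratic factors as (p + 4)(4p + 1).

(3p - 4)(4p + 1)(p + 4)(p - 4)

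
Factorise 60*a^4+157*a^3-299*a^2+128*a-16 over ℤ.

Trying the rational-root candidates, a = 1/3 is a root, so (3*a-1) is a factor; dividing leaves 20*a^3+59*a^2-80*a+16.
Next, a = -4 is a root, so (a+4) divides it; the quotient is 20*a^2-21*a+4.
The remaining quadratic factors as (5*a-4)(4*a-1).

(3*a-1)*(4*a-1)*(5*a-4)*(a+4)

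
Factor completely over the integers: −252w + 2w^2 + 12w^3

2w(2w − 9)(3w + 14)

Pull out the common factor 2w, then factor the remaining trinomial.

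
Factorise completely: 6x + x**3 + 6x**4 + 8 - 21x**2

Trying the rational-root candidates, x = 4/3 is a root, so (3x - 4) is a factor; dividing leaves 2x**3 + 3x**2 - 3x - 2.
Next, x = -1/2 is a root, giving the factor (2x + 1) and quotient x**2 + x - 2.
The remaining quadratic factors as (x - 1)(x + 2).

(2x + 1)(3x - 4)(x + 2)(x - 1)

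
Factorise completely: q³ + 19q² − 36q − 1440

(q + 12)(q + 15)(q − 8)

By the rational root theorem, q = −15 is a root, so (q + 15) divides it; the quotient is q² + 4q − 96.
The remaining quadratic factors as (q + 12)(q − 8).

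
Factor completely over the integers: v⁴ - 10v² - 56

Substitute u = v² to get a quadratic in u, then factor.
v² + 4 is irreducible over ℤ (sum of squares).
v² - 14 is irreducible over ℤ (14 is not a perfect square).

(v² + 4)(v² - 14)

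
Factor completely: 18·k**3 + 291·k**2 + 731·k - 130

By the rational root theorem, k = -10/3 is a root, so (3·k + 10) divides it; the quotient is 6·k**2 + 77·k - 13.
The remaining quadratic factors as (k + 13)(6·k - 1).

(3·k + 10)·(6·k - 1)·(k + 13)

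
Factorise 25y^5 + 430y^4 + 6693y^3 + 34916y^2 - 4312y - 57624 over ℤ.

By the rational root theorem, y = -7/5 is a root, so (5y + 7) divides it; the quotient is 5y^4 + 79y^3 + 1228y^2 + 5264y - 8232.
Continuing, y = -7 is a root, so (y + 7) divides it; the quotient is 5y^3 + 44y^2 + 920y - 1176.
Then y = 6/5 is a root, so (5y - 6) is a factor; dividing leaves y^2 + 10y + 196.
The quadratic y^2 + 10y + 196 has discriminant -684 < 0 and is irreducible over ℤ.

(5y + 7)(5y - 6)(y + 7)(y^2 + 10y + 196)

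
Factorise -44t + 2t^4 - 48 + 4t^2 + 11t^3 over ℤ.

(2t + 3)(t + 2)(t + 4)(t - 2)

Trying the rational-root candidates, t = -3/2 is a root, giving the factor (2t + 3) and quotient t^3 + 4t^2 - 4t - 16.
Next, t = -4 is a root, so (t + 4) divides it; the quotient is t^2 - 4.
The remaining quadratic factors as (t - 2)(t + 2).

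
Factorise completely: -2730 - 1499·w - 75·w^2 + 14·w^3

Among the possible rational roots, w = 14 is a root, so (w - 14) divides it; the quotient is 14·w^2 + 121·w + 195.
The remaining quadratic factors as (2·w + 13)(7·w + 15).

(2·w + 13)·(7·w + 15)·(w - 14)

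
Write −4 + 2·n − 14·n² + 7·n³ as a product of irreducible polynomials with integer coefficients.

(n − 2)·(7·n² + 2)

Group as (7·n³ + 2·n) + (−14·n² − 4) = n·(7·n² + 2) − 2·(7·n² + 2).
Both groups share the factor (7·n² + 2).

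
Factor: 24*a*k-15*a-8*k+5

Group as (24*a*k-15*a) + (-8*k+5) = 3*a*(8*k-5) - (8*k-5).
Both groups share the factor (8*k-5).

(3*a-1)*(8*k-5)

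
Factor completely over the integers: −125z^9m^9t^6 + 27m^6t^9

−m^6t^6(5z^3m − 3t)(25z^6m^2 + 15z^3mt + 9t^2)

Every term has a factor of m^6t^6; factoring it out leaves −125z^9m^3 + 27t^3.
Recognize a difference of cubes with the parts 3t and 5z^3m.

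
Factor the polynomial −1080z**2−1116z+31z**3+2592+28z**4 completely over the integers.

Trying the rational-root candidates, z = 8/7 is a root, so (7z−8) divides it; the quotient is 4z**3+9z**2−144z−324.
Next, z = −6 is a root, so (z+6) divides it; the quotient is 4z**2−15z−54.
The remaining quadratic factors as (z−6)(4z+9).

(4z+9)(7z−8)(z+6)(z−6)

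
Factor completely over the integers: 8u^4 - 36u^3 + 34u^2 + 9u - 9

(2u + 1)(2u - 1)(2u - 3)(u - 3)

Trying the rational-root candidates, u = 1/2 is a root, so (2u - 1) is a factor; dividing leaves 4u^3 - 16u^2 + 9u + 9.
Then u = 3 is a root, so (u - 3) is a factor; dividing leaves 4u^2 - 4u - 3.
The remaining quadratic factors as (2u + 1)(2u - 3).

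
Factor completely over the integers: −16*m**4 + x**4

(x − 2*m)*(x + 2*m)*(x**2 + 4*m**2)

Write as (x**2)² − (4*m**2)², then factor x**2 − 4*m**2 once more.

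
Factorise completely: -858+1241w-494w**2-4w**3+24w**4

(2w+11)(2w-3)(6w-13)(w-2)

Among the possible rational roots, w = 2 is a root, so (w-2) is a factor; dividing leaves 24w**3+44w**2-406w+429.
Next, w = 3/2 is a root, so (2w-3) is a factor; dividing leaves 12w**2+40w-143.
The remaining quadratic factors as (6w-13)(2w+11).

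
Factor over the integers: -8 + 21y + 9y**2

(3y + 8)(3y - 1)

Need a pair with product 9·(-8) = -72 and sum 21: that's 24 and -3.
Split the middle term: 9y**2 + 24y - 3y - 8 = 3y(3y + 8) - (3y + 8).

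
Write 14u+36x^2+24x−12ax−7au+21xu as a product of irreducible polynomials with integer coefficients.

Group: −12x(a−3x−2) − 7u(a−3x−2); both groups contain (a−3x−2).

−(12x+7u)(a−3x−2)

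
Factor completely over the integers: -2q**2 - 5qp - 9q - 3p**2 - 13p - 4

Group: -2q(q + p + 4) + (-3p - 1)(q + p + 4); both groups contain (q + p + 4).

-(2q + 3p + 1)(q + p + 4)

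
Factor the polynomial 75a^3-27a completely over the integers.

Pull out the common factor 3a; 25a^2-9 is a difference of squares.

3a(5a+3)(5a-3)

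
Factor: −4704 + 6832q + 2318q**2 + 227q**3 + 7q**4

Among the possible rational roots, q = −14 is a root, so (q + 14) is a factor; dividing leaves 7q**3 + 129q**2 + 512q − 336.
Continuing, q = 4/7 is a root, giving the factor (7q − 4) and quotient q**2 + 19q + 84.
The remaining quadratic factors as (q + 7)(q + 12).

(7q − 4)(q + 12)(q + 14)(q + 7)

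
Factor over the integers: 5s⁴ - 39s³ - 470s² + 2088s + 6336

Testing divisors of the constant over divisors of the leading coefficient, s = -8 is a root, so (s + 8) divides it; the quotient is 5s³ - 79s² + 162s + 792.
Next, s = 12 is a root, giving the factor (s - 12) and quotient 5s² - 19s - 66.
The remaining quadratic factors as (5s + 11)(s - 6).

(5s + 11)(s + 8)(s - 12)(s - 6)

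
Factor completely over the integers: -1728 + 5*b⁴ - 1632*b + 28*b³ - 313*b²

(5*b + 8)*(b + 3)*(b + 9)*(b - 8)

Testing divisors of the constant over divisors of the leading coefficient, b = 8 is a root, giving the factor (b - 8) and quotient 5*b³ + 68*b² + 231*b + 216.
Next, b = -8/5 is a root, so (5*b + 8) divides it; the quotient is b² + 12*b + 27.
The remaining quadratic factors as (b + 9)(b + 3).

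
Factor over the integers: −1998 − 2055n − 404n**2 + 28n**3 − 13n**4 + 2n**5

Trying the rational-root candidates, n = −2 is a root, so (n + 2) is a factor; dividing leaves 2n**4 − 17n**3 + 62n**2 − 528n − 999.
Then n = 9 is a root, giving the factor (n − 9) and quotient 2n**3 + n**2 + 71n + 111.
Continuing, n = −3/2 is a root, so (2n + 3) divides it; the quotient is n**2 − n + 37.
The quadratic n**2 − n + 37 has discriminant −147 < 0 and is irreducible over ℤ.

(2n + 3)(n + 2)(n − 9)(n**2 − n + 37)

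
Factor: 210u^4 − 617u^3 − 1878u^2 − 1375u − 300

(5u + 4)(6u + 5)(7u + 3)(u − 5)

Trying the rational-root candidates, u = −4/5 is a root, so (5u + 4) is a factor; dividing leaves 42u^3 − 157u^2 − 250u − 75.
Next, u = −3/7 is a root, giving the factor (7u + 3) and quotient 6u^2 − 25u − 25.
The remaining quadratic factors as (6u + 5)(u − 5).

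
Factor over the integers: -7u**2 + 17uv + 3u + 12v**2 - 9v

Group: -u(7u + 4v - 3) + 3v(7u + 4v - 3); both groups contain (7u + 4v - 3).

-(7u + 4v - 3)(u - 3v)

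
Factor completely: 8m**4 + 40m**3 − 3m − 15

(m + 5)(8m**3 − 3)

Group as (8m**4 − 3m) + (40m**3 − 15) = m(8m**3 − 3) + 5(8m**3 − 3).
Both groups share the factor (8m**3 − 3).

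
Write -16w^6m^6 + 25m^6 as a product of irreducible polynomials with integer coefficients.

-m^6(4w^3 + 5)(4w^3 - 5)

Factor out m^6 first: what remains is -16w^6 + 25.
Recognize a difference of squares with the parts 5 and 4w^3.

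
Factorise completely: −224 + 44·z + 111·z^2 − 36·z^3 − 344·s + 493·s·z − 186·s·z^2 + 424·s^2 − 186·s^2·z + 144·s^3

Group: 8·s·(18·s^2 − 30·s·z + 71·s − 12·z^2 + 5·z + 28) + (3·z − 8)·(18·s^2 − 30·s·z + 71·s − 12·z^2 + 5·z + 28); both groups contain (18·s^2 − 30·s·z + 71·s − 12·z^2 + 5·z + 28), so (8·s + 3·z − 8) is a factor with cofactor 18·s^2 − 30·s·z + 71·s − 12·z^2 + 5·z + 28.
The cofactor groups again: 18·s^2 − 30·s·z + 71·s − 12·z^2 + 5·z + 28 = 2·s·(9·s + 3·z + 4) + (−4·z + 7)·(9·s + 3·z + 4); both groups contain (9·s + 3·z + 4), giving (2·s − 4·z + 7)·(9·s + 3·z + 4).

(2·s − 4·z + 7)·(8·s + 3·z − 8)·(9·s + 3·z + 4)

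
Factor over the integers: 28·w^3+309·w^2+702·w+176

By the rational root theorem, w = -2/7 is a root, so (7·w+2) is a factor; dividing leaves 4·w^2+43·w+88.
The remaining quadratic factors as (w+8)(4·w+11).

(4·w+11)·(7·w+2)·(w+8)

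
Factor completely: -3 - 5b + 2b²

Need a pair with product 2·(-3) = -6 and sum -5: that's 1 and -6.
Split the middle term: 2b² + b - 6b - 3 = b(2b + 1) - 3(2b + 1).

(2b + 1)(b - 3)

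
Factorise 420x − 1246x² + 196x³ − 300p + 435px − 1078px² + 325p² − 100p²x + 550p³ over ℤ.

Group: 11p(50p² − 25p − 98x² + 35x) + (−2x + 12)(50p² − 25p − 98x² + 35x); both groups contain (50p² − 25p − 98x² + 35x), so (11p − 2x + 12) is a factor with cofactor 50p² − 25p − 98x² + 35x.
The cofactor groups again: 50p² − 25p − 98x² + 35x = 5p(10p + 14x − 5) − 7x(10p + 14x − 5); both groups contain (10p + 14x − 5), giving (5p − 7x)(10p + 14x − 5).

(10p + 14x − 5)(11p − 2x + 12)(5p − 7x)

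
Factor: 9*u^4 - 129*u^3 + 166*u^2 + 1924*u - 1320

Testing divisors of the constant over divisors of the leading coefficient, u = 6 is a root, so (u - 6) divides it; the quotient is 9*u^3 - 75*u^2 - 284*u + 220.
Next, u = 11 is a root, so (u - 11) divides it; the quotient is 9*u^2 + 24*u - 20.
The remaining quadratic factors as (3*u - 2)(3*u + 10).

(3*u + 10)*(3*u - 2)*(u - 11)*(u - 6)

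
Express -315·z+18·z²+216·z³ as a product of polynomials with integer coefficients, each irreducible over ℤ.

9·z·(4·z+5)·(6·z-7)

Pull out the common factor 9·z, then factor the remaining trinomial.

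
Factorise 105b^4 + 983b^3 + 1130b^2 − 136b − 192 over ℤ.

(3b + 4)(5b − 2)(7b + 3)(b + 8)

Trying the rational-root candidates, b = 2/5 is a root, so (5b − 2) is a factor; dividing leaves 21b^3 + 205b^2 + 308b + 96.
Continuing, b = −4/3 is a root, giving the factor (3b + 4) and quotient 7b^2 + 59b + 24.
The remaining quadratic factors as (7b + 3)(b + 8).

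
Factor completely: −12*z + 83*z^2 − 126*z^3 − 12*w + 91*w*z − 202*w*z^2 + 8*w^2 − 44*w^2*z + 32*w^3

(4*w − 14*z + 3)*(8*w + 9*z − 4)*(w + z)

Group: 4*w*(8*w^2 + 17*w*z − 4*w + 9*z^2 − 4*z) + (−14*z + 3)*(8*w^2 + 17*w*z − 4*w + 9*z^2 − 4*z); both groups contain (8*w^2 + 17*w*z − 4*w + 9*z^2 − 4*z), so (4*w − 14*z + 3) is a factor with cofactor 8*w^2 + 17*w*z − 4*w + 9*z^2 − 4*z.
The cofactor groups again: 8*w^2 + 17*w*z − 4*w + 9*z^2 − 4*z = 8*w*(w + z) + (9*z − 4)*(w + z); both groups contain (w + z), giving (8*w + 9*z − 4)*(w + z).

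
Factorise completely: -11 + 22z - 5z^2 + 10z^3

Group as (10z^3 + 22z) + (-5z^2 - 11) = 2z(5z^2 + 11) - (5z^2 + 11).
Both groups share the factor (5z^2 + 11).

(2z - 1)(5z^2 + 11)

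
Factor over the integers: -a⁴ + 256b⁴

(4b)⁴ − (a)⁴ = ((4b)² − (a)²)((4b)² + (a)²); the first factor splits again, the second (16b² + a²) is irreducible.

(4b - a)(4b + a)(16b² + a²)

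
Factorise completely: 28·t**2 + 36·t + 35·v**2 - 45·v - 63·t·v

Group: 4·t·(7·t - 7·v + 9) - 5·v·(7·t - 7·v + 9); both groups contain (7·t - 7·v + 9).

(4·t - 5·v)·(7·t - 7·v + 9)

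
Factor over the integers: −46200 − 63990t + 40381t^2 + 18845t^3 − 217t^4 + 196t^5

(4t + 11)(7t + 4)(7t − 10)(t^2 − 3t + 105)

Trying the rational-root candidates, t = −11/4 is a root, so (4t + 11) divides it; the quotient is 49t^4 − 189t^3 + 5231t^2 − 4290t − 4200.
Then t = 10/7 is a root, so (7t − 10) is a factor; dividing leaves 7t^3 − 17t^2 + 723t + 420.
Then t = −4/7 is a root, so (7t + 4) divides it; the quotient is t^2 − 3t + 105.
The quadratic t^2 − 3t + 105 has discriminant −411 < 0 and is irreducible over ℤ.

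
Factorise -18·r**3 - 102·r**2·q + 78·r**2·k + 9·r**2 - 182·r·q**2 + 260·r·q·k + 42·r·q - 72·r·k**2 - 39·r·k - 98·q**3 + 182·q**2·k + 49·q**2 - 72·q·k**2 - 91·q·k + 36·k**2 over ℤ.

-(3·r + 7·q - 4·k)·(3·r + 7·q - 9·k)·(2·r + 2·q - 1)

Group: 3·r·(-6·r**2 - 20·r·q + 8·r·k + 3·r - 14·q**2 + 8·q·k + 7·q - 4·k) + (7·q - 9·k)·(-6·r**2 - 20·r·q + 8·r·k + 3·r - 14·q**2 + 8·q·k + 7·q - 4·k); both groups contain (-6·r**2 - 20·r·q + 8·r·k + 3·r - 14·q**2 + 8·q·k + 7·q - 4·k), so (3·r + 7·q - 9·k) is a factor with cofactor -6·r**2 - 20·r·q + 8·r·k + 3·r - 14·q**2 + 8·q·k + 7·q - 4·k.
The cofactor groups again: -6·r**2 - 20·r·q + 8·r·k + 3·r - 14·q**2 + 8·q·k + 7·q - 4·k = -3·r·(2·r + 2·q - 1) + (-7·q + 4·k)·(2·r + 2·q - 1); both groups contain (2·r + 2·q - 1), giving -(3·r + 7·q - 4·k)·(2·r + 2·q - 1).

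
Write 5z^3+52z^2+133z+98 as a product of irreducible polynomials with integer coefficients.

Among the possible rational roots, z = -7 is a root, giving the factor (z+7) and quotient 5z^2+17z+14.
The remaining quadratic factors as (5z+7)(z+2).

(5z+7)(z+2)(z+7)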